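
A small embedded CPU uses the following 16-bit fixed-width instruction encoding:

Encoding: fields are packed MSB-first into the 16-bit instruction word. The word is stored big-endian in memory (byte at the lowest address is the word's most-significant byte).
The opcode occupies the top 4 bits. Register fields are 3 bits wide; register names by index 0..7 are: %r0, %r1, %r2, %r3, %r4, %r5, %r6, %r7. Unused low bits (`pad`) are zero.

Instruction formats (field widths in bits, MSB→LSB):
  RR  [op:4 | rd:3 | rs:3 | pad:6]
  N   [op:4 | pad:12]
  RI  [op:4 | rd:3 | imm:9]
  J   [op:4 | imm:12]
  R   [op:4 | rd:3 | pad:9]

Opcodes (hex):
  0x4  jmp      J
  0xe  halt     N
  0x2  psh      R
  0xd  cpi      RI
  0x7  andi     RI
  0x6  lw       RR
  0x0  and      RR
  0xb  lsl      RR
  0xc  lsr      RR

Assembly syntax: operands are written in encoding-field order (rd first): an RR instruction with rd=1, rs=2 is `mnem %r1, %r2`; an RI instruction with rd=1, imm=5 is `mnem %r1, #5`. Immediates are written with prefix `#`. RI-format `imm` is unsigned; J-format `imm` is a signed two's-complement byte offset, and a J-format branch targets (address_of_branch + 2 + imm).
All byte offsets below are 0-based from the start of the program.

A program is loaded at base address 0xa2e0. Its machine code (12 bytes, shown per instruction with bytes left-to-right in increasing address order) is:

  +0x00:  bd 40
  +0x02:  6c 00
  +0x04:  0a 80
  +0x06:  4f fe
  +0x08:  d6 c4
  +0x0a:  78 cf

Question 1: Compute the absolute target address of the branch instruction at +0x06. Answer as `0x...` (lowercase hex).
[06] 4f fe → 0x4ffe
  opcode bits[15:12]=0x4: jmp/J
  imm@[11:0]=0xffe (s12→-2) ⇒ #-2
  target = base 0xa2e0 + off 0x06 + 2 + imm -2 = 0xa2e6

0xa2e6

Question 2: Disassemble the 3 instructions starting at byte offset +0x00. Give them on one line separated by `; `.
lsl %r6, %r5; lw %r6, %r0; and %r5, %r2

@+00  big-endian(bd 40) = 0xbd40
  op=0xbd40>>12=0xb ⇒ lsl (RR)
  [11:9] rd=6 = %r6
  [8:6] rs=5 = %r5
@+02  big-endian(6c 00) = 0x6c00
  op=0x6c00>>12=0x6 ⇒ lw (RR)
  [11:9] rd=6 = %r6
  [8:6] rs=0 = %r0
@+04  big-endian(0a 80) = 0x0a80
  op=0x0a80>>12=0x0 ⇒ and (RR)
  [11:9] rd=5 = %r5
  [8:6] rs=2 = %r2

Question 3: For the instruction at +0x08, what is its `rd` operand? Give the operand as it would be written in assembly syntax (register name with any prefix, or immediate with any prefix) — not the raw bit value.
+0x08: d6 c4 ⇒ word 0xd6c4 (big)
  opcode bits[15:12]=0xd: cpi/RI
  [11:9] rd=3 = %r3
  [8:0] imm=196 = #196

%r3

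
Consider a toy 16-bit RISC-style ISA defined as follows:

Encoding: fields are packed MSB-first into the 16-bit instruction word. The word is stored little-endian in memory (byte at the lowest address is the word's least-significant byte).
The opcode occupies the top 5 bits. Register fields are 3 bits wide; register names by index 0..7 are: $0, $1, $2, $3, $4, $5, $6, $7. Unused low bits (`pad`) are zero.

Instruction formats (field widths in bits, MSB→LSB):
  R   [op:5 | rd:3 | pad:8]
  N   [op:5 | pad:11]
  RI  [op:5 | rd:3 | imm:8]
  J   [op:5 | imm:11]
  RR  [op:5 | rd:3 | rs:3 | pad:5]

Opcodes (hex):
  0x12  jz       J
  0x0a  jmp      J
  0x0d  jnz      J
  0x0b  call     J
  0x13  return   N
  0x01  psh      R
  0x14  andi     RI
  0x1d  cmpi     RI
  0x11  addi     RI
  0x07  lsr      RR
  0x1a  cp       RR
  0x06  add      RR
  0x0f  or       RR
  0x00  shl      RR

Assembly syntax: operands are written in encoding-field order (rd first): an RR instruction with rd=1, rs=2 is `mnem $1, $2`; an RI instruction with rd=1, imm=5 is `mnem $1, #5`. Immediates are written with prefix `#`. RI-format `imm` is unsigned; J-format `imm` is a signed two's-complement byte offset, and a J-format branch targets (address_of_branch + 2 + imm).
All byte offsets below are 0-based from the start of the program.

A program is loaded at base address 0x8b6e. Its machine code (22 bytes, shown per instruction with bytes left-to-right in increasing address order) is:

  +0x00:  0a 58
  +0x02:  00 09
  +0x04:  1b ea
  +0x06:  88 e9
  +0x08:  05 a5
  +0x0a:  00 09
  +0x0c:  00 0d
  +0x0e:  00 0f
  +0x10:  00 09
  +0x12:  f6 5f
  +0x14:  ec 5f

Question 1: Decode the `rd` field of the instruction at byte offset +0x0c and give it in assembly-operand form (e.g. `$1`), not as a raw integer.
$5

+0x0c: 00 0d ⇒ word 0x0d00 (little)
  top 5b → 0x1 → psh [R]
  rd@[10:8]=0x5 ⇒ $5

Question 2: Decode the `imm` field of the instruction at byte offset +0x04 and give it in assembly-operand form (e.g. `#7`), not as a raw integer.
off 0x04: read 1b ea as little → 0xea1b
  opcode bits[15:11]=0x1d: cmpi/RI
  rd: (w>>8)&0x7=0x2 → $2
  imm: (w>>0)&0xff=0x1b → #27

#27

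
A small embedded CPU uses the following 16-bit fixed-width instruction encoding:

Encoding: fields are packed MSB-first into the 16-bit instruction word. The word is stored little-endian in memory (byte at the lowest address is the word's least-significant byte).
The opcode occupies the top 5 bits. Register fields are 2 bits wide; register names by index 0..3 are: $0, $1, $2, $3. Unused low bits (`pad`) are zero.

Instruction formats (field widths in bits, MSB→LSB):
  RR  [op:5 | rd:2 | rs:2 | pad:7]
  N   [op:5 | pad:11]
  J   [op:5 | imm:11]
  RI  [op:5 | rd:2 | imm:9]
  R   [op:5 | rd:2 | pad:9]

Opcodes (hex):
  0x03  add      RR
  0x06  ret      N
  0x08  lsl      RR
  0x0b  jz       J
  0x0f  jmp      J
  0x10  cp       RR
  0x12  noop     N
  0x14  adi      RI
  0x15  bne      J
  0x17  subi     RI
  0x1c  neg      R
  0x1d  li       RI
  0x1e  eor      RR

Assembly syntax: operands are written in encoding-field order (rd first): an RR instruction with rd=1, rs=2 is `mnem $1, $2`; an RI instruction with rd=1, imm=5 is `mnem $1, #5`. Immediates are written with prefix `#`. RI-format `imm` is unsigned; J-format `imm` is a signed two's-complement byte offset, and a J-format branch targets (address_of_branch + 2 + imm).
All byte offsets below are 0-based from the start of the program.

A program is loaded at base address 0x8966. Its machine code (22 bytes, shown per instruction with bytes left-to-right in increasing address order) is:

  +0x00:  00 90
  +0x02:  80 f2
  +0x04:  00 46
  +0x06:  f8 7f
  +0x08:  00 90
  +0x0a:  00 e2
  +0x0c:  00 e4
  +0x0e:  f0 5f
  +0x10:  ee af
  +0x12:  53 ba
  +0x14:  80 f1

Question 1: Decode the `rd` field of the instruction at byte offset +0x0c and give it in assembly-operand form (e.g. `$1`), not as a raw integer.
off 0x0c: read 00 e4 as little → 0xe400
  opcode bits[15:11]=0x1c: neg/R
  rd@[10:9]=0x2 ⇒ $2

$2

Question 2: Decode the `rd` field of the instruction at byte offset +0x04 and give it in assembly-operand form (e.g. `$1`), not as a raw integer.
off 0x04: read 00 46 as little → 0x4600
  opcode bits[15:11]=0x8: lsl/RR
  [10:9] rd=3 = $3
  [8:7] rs=0 = $0

$3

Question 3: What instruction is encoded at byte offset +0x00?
[00] 00 90 → 0x9000
  op=0x9000>>11=0x12 ⇒ noop (N)

noop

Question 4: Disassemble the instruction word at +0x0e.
off 0x0e: read f0 5f as little → 0x5ff0
  top 5b → 0xb → jz [J]
  imm@[10:0]=0x7f0 (s11→-16) ⇒ #-16

jz #-16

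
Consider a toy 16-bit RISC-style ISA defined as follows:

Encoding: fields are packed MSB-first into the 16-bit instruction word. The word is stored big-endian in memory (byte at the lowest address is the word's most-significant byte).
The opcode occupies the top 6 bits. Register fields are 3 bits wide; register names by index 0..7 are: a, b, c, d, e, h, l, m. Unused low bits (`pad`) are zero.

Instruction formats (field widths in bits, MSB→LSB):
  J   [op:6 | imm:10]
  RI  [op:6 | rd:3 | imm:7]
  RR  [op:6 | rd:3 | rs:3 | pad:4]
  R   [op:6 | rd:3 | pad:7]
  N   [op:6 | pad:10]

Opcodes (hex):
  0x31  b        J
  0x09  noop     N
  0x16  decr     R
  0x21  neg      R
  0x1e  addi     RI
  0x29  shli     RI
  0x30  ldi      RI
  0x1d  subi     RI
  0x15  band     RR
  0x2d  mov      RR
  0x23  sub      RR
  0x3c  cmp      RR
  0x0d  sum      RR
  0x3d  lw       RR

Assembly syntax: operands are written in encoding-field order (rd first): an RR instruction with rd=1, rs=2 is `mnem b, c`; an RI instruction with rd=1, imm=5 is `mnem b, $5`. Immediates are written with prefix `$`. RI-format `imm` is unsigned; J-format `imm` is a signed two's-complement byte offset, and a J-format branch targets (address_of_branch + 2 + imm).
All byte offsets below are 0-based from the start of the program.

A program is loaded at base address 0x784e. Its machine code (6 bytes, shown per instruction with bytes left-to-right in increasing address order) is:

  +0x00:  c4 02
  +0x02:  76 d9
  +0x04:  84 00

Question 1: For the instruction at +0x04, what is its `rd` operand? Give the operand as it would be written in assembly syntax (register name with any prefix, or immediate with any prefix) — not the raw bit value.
+0x04: 84 00 ⇒ word 0x8400 (big)
  opcode bits[15:10]=0x21: neg/R
  rd@[9:7]=0x0 ⇒ a

a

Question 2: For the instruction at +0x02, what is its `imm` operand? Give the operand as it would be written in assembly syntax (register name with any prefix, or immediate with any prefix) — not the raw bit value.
$89

[02] 76 d9 → 0x76d9
  opcode bits[15:10]=0x1d: subi/RI
  [9:7] rd=5 = h
  [6:0] imm=89 = $89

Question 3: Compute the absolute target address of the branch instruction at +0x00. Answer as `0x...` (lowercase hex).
[00] c4 02 → 0xc402
  top 6b → 0x31 → b [J]
  imm: (w>>0)&0x3ff=0x2 → $2
  target = base 0x784e + off 0x00 + 2 + imm 2 = 0x7852

0x7852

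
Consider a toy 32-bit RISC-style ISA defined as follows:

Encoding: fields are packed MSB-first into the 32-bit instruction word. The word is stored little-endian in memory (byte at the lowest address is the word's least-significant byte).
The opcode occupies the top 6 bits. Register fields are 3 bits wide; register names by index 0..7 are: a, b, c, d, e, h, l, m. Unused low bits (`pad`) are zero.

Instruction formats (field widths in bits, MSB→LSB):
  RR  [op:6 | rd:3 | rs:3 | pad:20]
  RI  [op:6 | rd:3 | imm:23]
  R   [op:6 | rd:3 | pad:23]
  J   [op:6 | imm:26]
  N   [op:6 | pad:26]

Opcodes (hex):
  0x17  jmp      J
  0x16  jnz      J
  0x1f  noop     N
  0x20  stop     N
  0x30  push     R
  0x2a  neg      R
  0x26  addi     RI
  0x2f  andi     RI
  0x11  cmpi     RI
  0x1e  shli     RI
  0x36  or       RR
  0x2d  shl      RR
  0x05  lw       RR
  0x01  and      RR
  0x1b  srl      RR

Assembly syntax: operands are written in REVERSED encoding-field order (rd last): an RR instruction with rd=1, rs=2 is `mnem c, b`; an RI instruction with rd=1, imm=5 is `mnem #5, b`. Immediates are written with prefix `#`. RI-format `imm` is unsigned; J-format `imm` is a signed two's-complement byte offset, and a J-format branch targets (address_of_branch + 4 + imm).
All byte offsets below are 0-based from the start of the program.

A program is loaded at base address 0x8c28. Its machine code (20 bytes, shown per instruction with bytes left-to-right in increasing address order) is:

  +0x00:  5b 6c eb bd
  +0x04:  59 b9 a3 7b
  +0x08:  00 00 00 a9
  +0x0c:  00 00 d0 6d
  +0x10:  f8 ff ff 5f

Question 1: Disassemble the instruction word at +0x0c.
srl h, d

+0x0c: 00 00 d0 6d ⇒ word 0x6dd00000 (little)
  opcode bits[31:26]=0x1b: srl/RR
  rd@[25:23]=0x3 ⇒ d
  rs@[22:20]=0x5 ⇒ h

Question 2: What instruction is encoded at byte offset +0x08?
neg c

off 0x08: read 00 00 00 a9 as little → 0xa9000000
  top 6b → 0x2a → neg [R]
  rd@[25:23]=0x2 ⇒ c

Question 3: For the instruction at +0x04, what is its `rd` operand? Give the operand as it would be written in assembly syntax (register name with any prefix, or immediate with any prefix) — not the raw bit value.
m

[04] 59 b9 a3 7b → 0x7ba3b959
  opcode bits[31:26]=0x1e: shli/RI
  rd@[25:23]=0x7 ⇒ m
  imm@[22:0]=0x23b959 ⇒ #2341209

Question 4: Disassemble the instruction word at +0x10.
off 0x10: read f8 ff ff 5f as little → 0x5ffffff8
  op=0x5ffffff8>>26=0x17 ⇒ jmp (J)
  [25:0] imm=67108856 (s26→-8) = #-8

jmp #-8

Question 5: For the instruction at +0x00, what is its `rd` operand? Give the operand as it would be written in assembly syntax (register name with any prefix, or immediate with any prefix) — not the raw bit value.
@+00  little-endian(5b 6c eb bd) = 0xbdeb6c5b
  top 6b → 0x2f → andi [RI]
  rd@[25:23]=0x3 ⇒ d
  imm@[22:0]=0x6b6c5b ⇒ #7040091

d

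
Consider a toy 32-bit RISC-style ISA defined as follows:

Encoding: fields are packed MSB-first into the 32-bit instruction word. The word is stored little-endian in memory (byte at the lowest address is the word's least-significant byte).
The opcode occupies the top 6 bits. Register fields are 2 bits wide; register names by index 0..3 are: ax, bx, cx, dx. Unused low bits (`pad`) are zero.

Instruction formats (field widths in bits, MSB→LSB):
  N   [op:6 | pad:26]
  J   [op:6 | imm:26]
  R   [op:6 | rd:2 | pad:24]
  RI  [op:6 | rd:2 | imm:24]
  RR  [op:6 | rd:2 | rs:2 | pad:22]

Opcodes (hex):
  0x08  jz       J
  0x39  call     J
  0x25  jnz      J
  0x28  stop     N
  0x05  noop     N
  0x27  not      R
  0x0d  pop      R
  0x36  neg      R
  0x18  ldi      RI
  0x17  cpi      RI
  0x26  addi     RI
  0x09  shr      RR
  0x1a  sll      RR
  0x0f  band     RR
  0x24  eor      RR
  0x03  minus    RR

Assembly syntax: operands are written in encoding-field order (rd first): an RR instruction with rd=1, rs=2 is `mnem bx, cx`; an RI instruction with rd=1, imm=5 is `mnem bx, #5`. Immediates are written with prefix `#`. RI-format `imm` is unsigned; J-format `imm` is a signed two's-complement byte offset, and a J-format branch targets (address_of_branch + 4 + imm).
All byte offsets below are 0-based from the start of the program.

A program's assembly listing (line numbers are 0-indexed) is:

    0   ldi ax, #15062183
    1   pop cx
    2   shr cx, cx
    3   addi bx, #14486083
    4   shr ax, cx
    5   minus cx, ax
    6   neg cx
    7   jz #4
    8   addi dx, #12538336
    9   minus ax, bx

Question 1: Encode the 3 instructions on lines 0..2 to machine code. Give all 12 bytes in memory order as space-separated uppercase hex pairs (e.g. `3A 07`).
line 0 (ldi): pack op=0x18:6|rd=0:2|imm=15062183:24 = 0x60e5d4a7; little→ a7 d4 e5 60
line 1 (pop): pack op=0xd:6|rd=2:2|pad=0:24 = 0x36000000; little→ 00 00 00 36
line 2 (shr): pack op=0x9:6|rd=2:2|rs=2:2|pad=0:22 = 0x26800000; little→ 00 00 80 26

A7 D4 E5 60 00 00 00 36 00 00 80 26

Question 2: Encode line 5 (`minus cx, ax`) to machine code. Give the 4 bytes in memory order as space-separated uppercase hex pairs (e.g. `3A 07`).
L5: minus op=0x3:6|rd=2:2|rs=0:2|pad=0:22 ⇒ 0x0e000000 ⇒ little 00 00 00 0e

00 00 00 0E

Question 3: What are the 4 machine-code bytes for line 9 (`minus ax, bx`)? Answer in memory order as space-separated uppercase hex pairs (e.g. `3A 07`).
00 00 40 0C

line 9 (minus): pack op=0x3:6|rd=0:2|rs=1:2|pad=0:22 = 0x0c400000; little→ 00 00 40 0c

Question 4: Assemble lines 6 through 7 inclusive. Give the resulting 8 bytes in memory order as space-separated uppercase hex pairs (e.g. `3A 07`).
line 6 (neg): pack op=0x36:6|rd=2:2|pad=0:24 = 0xda000000; little→ 00 00 00 da
line 7 (jz): pack op=0x8:6|imm=4:26 = 0x20000004; little→ 04 00 00 20

00 00 00 DA 04 00 00 20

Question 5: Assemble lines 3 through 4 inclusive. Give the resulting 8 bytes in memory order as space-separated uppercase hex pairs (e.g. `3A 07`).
3. addi fields op=0x26:6|rd=1:2|imm=14486083:24 → word 99dd0a43h → 43 0a dd 99
4. shr fields op=0x9:6|rd=0:2|rs=2:2|pad=0:22 → word 24800000h → 00 00 80 24

43 0A DD 99 00 00 80 24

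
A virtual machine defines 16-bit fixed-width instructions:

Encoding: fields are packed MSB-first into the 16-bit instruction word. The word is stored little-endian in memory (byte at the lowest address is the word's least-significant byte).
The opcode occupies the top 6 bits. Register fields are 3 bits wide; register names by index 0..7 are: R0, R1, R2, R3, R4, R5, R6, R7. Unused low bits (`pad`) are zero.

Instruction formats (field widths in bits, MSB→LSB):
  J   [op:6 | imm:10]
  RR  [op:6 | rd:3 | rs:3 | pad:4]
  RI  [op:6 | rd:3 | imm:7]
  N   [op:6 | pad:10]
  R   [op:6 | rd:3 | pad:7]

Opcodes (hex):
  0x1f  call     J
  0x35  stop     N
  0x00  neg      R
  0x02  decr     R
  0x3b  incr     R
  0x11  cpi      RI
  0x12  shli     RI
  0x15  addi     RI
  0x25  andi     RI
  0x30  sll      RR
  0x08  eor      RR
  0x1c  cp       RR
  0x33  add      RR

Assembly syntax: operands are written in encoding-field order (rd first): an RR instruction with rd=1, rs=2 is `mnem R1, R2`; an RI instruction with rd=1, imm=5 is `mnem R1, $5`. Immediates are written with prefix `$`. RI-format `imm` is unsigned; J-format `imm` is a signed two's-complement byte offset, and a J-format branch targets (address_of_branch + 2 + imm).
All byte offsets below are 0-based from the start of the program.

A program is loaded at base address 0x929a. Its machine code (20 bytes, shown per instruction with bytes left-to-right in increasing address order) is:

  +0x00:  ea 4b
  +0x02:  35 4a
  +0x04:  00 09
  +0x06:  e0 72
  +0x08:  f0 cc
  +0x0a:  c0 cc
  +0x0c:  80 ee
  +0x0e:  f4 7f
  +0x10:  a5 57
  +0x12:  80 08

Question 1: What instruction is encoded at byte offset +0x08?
add R1, R7

off 0x08: read f0 cc as little → 0xccf0
  op=0xccf0>>10=0x33 ⇒ add (RR)
  rd: (w>>7)&0x7=0x1 → R1
  rs: (w>>4)&0x7=0x7 → R7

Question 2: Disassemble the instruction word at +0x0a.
add R1, R4

+0x0a: c0 cc ⇒ word 0xccc0 (little)
  op=0xccc0>>10=0x33 ⇒ add (RR)
  rd@[9:7]=0x1 ⇒ R1
  rs@[6:4]=0x4 ⇒ R4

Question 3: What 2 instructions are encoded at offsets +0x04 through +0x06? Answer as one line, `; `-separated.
decr R2; cp R5, R6

+0x04: 00 09 ⇒ word 0x0900 (little)
  opcode bits[15:10]=0x2: decr/R
  rd@[9:7]=0x2 ⇒ R2
+0x06: e0 72 ⇒ word 0x72e0 (little)
  opcode bits[15:10]=0x1c: cp/RR
  rd@[9:7]=0x5 ⇒ R5
  rs@[6:4]=0x6 ⇒ R6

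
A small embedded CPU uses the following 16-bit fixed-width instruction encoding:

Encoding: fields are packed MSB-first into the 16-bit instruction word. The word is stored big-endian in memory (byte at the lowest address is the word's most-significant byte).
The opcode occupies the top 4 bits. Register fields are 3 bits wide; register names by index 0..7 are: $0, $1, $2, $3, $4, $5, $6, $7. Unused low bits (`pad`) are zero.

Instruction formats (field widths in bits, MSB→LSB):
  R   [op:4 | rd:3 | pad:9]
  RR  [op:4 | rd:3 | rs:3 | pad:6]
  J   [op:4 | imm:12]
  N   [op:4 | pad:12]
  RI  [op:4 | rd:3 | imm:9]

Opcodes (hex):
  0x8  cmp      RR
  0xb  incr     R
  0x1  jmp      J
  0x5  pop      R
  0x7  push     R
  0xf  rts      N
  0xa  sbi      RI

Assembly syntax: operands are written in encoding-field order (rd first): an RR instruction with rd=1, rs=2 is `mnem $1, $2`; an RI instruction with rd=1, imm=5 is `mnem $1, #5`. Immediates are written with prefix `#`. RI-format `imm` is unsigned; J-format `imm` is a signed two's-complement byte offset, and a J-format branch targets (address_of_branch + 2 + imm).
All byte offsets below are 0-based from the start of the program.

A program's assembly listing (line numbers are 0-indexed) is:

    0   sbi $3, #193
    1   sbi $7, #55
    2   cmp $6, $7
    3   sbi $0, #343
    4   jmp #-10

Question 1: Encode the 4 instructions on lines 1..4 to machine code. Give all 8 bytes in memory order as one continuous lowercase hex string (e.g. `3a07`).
ae378dc0a1571ff6

L1: sbi op=0xa:4|rd=7:3|imm=55:9 ⇒ 0xae37 ⇒ big ae 37
L2: cmp op=0x8:4|rd=6:3|rs=7:3|pad=0:6 ⇒ 0x8dc0 ⇒ big 8d c0
L3: sbi op=0xa:4|rd=0:3|imm=343:9 ⇒ 0xa157 ⇒ big a1 57
L4: jmp op=0x1:4|imm=-10:12 ⇒ 0x1ff6 ⇒ big 1f f6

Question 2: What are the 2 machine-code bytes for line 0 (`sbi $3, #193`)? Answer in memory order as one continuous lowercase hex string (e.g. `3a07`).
0. sbi fields op=0xa:4|rd=3:3|imm=193:9 → word a6c1h → a6 c1

a6c1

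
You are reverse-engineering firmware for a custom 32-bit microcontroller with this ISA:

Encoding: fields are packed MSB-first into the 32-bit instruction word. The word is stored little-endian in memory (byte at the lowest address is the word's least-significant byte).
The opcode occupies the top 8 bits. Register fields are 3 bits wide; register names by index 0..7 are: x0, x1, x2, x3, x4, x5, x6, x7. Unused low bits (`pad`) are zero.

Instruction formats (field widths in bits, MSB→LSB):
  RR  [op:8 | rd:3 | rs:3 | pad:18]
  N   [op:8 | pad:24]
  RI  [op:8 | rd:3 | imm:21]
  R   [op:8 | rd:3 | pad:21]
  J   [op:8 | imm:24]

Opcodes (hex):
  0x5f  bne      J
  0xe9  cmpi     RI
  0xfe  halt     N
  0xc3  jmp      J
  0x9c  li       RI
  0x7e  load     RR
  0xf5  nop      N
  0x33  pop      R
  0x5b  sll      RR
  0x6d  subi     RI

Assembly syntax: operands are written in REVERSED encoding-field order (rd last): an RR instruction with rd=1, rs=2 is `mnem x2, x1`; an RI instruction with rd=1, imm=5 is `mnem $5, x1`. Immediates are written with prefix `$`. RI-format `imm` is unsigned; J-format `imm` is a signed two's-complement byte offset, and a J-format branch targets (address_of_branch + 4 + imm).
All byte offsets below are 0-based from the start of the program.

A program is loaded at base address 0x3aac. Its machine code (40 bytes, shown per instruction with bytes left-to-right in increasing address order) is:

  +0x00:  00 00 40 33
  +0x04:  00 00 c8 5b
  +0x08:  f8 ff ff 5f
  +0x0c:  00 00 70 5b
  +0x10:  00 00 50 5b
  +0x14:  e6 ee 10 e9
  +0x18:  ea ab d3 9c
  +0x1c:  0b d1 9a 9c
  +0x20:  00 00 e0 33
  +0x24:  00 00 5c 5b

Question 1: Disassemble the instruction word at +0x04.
sll x2, x6

+0x04: 00 00 c8 5b ⇒ word 0x5bc80000 (little)
  top 8b → 0x5b → sll [RR]
  [23:21] rd=6 = x6
  [20:18] rs=2 = x2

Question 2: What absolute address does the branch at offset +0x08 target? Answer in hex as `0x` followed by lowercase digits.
+0x08: f8 ff ff 5f ⇒ word 0x5ffffff8 (little)
  top 8b → 0x5f → bne [J]
  imm: (w>>0)&0xffffff=0xfffff8 (s24→-8) → $-8
  target = base 0x3aac + off 0x08 + 4 + imm -8 = 0x3ab0

0x3ab0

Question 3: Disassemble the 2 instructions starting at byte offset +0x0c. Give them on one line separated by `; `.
sll x4, x3; sll x4, x2

[0c] 00 00 70 5b → 0x5b700000
  opcode bits[31:24]=0x5b: sll/RR
  [23:21] rd=3 = x3
  [20:18] rs=4 = x4
[10] 00 00 50 5b → 0x5b500000
  opcode bits[31:24]=0x5b: sll/RR
  [23:21] rd=2 = x2
  [20:18] rs=4 = x4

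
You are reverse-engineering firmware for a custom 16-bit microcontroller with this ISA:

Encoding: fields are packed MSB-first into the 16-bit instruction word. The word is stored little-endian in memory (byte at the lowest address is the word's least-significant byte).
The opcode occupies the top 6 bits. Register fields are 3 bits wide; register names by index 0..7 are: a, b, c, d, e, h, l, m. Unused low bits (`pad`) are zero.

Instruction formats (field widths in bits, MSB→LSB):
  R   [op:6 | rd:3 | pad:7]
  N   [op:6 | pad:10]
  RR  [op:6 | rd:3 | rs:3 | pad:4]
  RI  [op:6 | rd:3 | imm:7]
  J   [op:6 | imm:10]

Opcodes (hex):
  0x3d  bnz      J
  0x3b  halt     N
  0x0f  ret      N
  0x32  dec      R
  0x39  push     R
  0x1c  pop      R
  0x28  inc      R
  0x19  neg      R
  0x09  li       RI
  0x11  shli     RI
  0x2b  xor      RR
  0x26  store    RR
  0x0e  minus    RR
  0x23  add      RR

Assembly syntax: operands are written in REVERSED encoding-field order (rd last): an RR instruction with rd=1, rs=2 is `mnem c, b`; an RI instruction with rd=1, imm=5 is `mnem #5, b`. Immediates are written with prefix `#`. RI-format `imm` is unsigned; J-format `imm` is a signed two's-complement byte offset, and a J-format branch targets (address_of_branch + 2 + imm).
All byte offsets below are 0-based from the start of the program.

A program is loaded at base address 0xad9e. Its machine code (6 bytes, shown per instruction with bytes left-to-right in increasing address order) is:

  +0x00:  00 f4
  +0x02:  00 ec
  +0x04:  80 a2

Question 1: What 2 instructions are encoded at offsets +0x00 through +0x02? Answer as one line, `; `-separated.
bnz #0; halt

off 0x00: read 00 f4 as little → 0xf400
  op=0xf400>>10=0x3d ⇒ bnz (J)
  [9:0] imm=0 = #0
off 0x02: read 00 ec as little → 0xec00
  op=0xec00>>10=0x3b ⇒ halt (N)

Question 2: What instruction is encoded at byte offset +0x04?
inc h

+0x04: 80 a2 ⇒ word 0xa280 (little)
  op=0xa280>>10=0x28 ⇒ inc (R)
  rd: (w>>7)&0x7=0x5 → h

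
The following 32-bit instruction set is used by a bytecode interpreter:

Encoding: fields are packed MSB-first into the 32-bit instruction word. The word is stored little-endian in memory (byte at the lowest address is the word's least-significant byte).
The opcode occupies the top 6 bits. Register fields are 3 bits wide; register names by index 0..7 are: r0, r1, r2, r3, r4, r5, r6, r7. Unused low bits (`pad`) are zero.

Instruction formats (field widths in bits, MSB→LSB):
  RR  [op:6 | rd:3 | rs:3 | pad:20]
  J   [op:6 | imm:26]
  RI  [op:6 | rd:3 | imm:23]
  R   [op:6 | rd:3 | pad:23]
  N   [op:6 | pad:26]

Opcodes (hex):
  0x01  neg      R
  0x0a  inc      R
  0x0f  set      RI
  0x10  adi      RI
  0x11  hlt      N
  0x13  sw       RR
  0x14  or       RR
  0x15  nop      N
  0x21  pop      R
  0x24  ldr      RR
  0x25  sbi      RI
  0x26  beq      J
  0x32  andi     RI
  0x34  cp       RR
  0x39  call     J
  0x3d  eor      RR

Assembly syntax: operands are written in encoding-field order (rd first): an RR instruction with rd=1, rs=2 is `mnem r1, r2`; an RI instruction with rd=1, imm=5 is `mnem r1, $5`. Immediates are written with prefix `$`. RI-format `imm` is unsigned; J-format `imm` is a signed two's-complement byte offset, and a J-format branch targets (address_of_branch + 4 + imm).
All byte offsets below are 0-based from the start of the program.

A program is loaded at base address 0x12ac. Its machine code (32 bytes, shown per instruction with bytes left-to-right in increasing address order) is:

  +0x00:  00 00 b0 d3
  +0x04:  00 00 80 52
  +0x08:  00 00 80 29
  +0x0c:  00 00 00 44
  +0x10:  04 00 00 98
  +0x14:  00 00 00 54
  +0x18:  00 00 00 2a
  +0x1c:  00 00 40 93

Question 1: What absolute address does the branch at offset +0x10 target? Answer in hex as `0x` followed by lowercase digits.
@+10  little-endian(04 00 00 98) = 0x98000004
  top 6b → 0x26 → beq [J]
  [25:0] imm=4 = $4
  target = base 0x12ac + off 0x10 + 4 + imm 4 = 0x12c4

0x12c4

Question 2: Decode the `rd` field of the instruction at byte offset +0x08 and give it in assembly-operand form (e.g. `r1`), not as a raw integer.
r3

off 0x08: read 00 00 80 29 as little → 0x29800000
  opcode bits[31:26]=0xa: inc/R
  rd: (w>>23)&0x7=0x3 → r3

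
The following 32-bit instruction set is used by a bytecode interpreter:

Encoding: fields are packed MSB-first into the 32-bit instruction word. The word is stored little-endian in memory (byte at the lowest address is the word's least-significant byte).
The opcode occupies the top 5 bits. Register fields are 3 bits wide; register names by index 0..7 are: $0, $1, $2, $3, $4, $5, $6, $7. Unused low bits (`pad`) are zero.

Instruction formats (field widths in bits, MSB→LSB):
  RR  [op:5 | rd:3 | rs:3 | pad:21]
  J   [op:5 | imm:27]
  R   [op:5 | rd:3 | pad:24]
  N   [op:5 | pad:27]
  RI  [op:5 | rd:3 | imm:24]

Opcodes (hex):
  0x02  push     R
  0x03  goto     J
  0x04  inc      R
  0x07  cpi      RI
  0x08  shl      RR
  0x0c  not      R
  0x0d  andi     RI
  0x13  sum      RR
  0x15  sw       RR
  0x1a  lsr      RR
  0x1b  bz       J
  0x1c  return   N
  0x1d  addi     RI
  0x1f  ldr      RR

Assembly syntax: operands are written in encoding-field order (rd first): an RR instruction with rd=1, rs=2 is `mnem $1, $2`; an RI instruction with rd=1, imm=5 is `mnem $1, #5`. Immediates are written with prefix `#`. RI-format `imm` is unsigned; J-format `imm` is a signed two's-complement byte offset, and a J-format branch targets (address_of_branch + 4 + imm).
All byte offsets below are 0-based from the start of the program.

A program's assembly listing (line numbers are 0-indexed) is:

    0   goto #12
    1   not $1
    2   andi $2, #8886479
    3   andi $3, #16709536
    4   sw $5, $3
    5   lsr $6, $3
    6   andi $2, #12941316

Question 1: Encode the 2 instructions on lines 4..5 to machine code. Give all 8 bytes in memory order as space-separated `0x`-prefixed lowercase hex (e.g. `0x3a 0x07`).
4. sw fields op=0x15:5|rd=5:3|rs=3:3|pad=0:21 → word ad600000h → 00 00 60 ad
5. lsr fields op=0x1a:5|rd=6:3|rs=3:3|pad=0:21 → word d6600000h → 00 00 60 d6

0x00 0x00 0x60 0xad 0x00 0x00 0x60 0xd6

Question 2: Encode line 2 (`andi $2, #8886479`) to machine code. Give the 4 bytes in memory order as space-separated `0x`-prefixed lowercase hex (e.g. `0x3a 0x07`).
0xcf 0x98 0x87 0x6a

L2: andi op=0xd:5|rd=2:3|imm=8886479:24 ⇒ 0x6a8798cf ⇒ little cf 98 87 6a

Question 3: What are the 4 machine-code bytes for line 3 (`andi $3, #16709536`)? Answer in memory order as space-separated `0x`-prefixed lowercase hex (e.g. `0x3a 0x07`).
0xa0 0xf7 0xfe 0x6b

L3: andi op=0xd:5|rd=3:3|imm=16709536:24 ⇒ 0x6bfef7a0 ⇒ little a0 f7 fe 6b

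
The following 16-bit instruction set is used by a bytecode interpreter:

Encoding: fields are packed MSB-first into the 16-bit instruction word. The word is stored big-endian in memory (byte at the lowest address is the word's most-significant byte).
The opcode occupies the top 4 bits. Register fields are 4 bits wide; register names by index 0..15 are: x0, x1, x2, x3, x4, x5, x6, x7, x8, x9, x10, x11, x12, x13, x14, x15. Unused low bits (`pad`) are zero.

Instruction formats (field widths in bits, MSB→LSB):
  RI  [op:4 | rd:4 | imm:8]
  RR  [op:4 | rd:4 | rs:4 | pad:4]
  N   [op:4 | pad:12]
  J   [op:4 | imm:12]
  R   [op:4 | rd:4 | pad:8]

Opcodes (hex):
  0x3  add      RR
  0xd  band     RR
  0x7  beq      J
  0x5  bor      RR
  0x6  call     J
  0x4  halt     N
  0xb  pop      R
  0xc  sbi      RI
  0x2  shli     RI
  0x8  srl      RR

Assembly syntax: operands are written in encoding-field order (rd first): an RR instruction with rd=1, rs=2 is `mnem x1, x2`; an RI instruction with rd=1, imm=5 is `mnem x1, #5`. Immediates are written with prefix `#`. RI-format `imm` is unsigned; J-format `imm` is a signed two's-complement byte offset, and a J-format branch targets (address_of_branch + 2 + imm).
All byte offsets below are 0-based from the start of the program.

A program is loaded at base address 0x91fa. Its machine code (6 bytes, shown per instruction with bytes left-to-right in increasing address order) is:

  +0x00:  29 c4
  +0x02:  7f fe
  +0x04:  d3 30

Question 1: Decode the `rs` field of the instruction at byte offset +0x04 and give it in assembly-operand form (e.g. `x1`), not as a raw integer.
x3

off 0x04: read d3 30 as big → 0xd330
  top 4b → 0xd → band [RR]
  [11:8] rd=3 = x3
  [7:4] rs=3 = x3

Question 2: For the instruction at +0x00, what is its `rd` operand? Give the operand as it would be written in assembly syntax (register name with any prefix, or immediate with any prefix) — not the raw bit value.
x9

off 0x00: read 29 c4 as big → 0x29c4
  top 4b → 0x2 → shli [RI]
  [11:8] rd=9 = x9
  [7:0] imm=196 = #196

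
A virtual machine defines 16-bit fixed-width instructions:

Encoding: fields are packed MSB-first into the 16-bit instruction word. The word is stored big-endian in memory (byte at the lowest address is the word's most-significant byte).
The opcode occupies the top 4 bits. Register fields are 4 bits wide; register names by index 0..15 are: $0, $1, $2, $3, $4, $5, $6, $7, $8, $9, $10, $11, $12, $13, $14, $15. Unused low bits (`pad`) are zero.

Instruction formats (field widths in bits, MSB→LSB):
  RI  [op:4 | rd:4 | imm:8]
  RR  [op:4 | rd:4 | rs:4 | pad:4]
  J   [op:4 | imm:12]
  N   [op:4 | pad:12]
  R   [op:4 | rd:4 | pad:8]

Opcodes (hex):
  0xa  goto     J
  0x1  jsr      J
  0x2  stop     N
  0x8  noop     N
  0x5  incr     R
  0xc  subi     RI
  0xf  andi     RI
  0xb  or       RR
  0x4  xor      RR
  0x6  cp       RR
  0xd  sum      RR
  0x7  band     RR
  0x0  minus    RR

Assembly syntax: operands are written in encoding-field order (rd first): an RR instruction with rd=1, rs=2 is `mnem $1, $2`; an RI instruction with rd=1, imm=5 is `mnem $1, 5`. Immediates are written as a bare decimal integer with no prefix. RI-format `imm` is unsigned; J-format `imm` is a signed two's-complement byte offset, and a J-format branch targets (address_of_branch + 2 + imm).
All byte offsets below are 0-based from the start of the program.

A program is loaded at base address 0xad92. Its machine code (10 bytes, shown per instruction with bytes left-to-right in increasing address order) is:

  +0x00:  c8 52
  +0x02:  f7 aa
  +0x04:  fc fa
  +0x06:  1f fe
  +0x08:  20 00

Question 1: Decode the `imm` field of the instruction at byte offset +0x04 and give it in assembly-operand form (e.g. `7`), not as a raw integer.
off 0x04: read fc fa as big → 0xfcfa
  top 4b → 0xf → andi [RI]
  [11:8] rd=12 = $12
  [7:0] imm=250 = 250

250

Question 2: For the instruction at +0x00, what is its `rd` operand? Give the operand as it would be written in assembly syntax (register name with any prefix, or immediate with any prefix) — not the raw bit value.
$8

@+00  big-endian(c8 52) = 0xc852
  op=0xc852>>12=0xc ⇒ subi (RI)
  [11:8] rd=8 = $8
  [7:0] imm=82 = 82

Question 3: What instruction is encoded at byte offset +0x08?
stop

+0x08: 20 00 ⇒ word 0x2000 (big)
  opcode bits[15:12]=0x2: stop/N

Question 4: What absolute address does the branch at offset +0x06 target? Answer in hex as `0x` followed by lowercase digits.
+0x06: 1f fe ⇒ word 0x1ffe (big)
  opcode bits[15:12]=0x1: jsr/J
  imm: (w>>0)&0xfff=0xffe (s12→-2) → -2
  target = base 0xad92 + off 0x06 + 2 + imm -2 = 0xad98

0xad98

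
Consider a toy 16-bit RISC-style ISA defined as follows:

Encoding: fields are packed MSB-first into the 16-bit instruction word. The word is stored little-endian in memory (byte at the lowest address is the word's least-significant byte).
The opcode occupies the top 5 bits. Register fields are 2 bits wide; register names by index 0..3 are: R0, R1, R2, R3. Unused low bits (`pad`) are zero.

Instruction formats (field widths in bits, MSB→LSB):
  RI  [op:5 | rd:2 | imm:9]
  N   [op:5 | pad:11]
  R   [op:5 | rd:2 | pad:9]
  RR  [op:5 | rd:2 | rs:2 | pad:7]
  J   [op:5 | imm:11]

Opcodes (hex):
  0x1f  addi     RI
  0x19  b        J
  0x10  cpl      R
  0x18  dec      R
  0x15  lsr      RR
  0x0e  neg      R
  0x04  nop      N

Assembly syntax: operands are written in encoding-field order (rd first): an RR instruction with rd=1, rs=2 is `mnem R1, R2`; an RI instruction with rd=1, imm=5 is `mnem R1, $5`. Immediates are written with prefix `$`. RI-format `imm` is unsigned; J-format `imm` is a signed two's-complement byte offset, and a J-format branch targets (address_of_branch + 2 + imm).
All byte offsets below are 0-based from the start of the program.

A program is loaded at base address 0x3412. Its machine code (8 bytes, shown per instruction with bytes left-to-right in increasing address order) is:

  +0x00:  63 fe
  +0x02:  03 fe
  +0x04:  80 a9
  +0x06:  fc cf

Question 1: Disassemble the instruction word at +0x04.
+0x04: 80 a9 ⇒ word 0xa980 (little)
  opcode bits[15:11]=0x15: lsr/RR
  rd@[10:9]=0x0 ⇒ R0
  rs@[8:7]=0x3 ⇒ R3

lsr R0, R3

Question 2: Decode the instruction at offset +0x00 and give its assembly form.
addi R3, $99

off 0x00: read 63 fe as little → 0xfe63
  opcode bits[15:11]=0x1f: addi/RI
  rd: (w>>9)&0x3=0x3 → R3
  imm: (w>>0)&0x1ff=0x63 → $99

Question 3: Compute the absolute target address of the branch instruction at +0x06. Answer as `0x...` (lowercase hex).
off 0x06: read fc cf as little → 0xcffc
  top 5b → 0x19 → b [J]
  [10:0] imm=2044 (s11→-4) = $-4
  target = base 0x3412 + off 0x06 + 2 + imm -4 = 0x3416

0x3416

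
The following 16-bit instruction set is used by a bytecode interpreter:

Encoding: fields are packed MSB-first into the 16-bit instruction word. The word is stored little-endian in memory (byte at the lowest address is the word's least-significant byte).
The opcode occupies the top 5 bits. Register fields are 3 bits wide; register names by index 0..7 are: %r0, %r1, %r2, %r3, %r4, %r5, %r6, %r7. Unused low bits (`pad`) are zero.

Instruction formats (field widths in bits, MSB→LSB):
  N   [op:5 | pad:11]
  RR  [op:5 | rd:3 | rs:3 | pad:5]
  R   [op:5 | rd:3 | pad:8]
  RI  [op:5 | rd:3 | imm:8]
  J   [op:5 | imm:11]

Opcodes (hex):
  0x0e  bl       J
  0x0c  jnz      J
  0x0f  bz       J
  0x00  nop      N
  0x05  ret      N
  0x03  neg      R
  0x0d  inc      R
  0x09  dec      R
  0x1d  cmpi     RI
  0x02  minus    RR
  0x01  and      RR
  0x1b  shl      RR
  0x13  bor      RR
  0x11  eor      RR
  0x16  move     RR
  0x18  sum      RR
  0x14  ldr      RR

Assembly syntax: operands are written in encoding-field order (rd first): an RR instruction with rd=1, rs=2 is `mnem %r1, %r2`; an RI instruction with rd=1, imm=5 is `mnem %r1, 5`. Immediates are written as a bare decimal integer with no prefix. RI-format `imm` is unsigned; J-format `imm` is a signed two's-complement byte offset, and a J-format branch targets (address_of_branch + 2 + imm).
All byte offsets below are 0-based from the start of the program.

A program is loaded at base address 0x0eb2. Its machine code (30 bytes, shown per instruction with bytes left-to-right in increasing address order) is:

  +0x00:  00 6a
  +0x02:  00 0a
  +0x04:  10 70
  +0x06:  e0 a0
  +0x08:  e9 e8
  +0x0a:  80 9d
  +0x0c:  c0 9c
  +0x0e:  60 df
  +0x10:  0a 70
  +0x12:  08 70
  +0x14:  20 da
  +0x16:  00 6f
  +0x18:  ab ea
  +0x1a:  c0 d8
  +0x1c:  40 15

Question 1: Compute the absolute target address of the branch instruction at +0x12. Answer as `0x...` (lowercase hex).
[12] 08 70 → 0x7008
  top 5b → 0xe → bl [J]
  [10:0] imm=8 = 8
  target = base 0x0eb2 + off 0x12 + 2 + imm 8 = 0x0ece

0x0ece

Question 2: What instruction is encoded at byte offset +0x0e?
off 0x0e: read 60 df as little → 0xdf60
  op=0xdf60>>11=0x1b ⇒ shl (RR)
  rd@[10:8]=0x7 ⇒ %r7
  rs@[7:5]=0x3 ⇒ %r3

shl %r7, %r3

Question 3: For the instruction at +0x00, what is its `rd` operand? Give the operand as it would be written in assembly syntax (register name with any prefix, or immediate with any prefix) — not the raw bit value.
+0x00: 00 6a ⇒ word 0x6a00 (little)
  opcode bits[15:11]=0xd: inc/R
  [10:8] rd=2 = %r2

%r2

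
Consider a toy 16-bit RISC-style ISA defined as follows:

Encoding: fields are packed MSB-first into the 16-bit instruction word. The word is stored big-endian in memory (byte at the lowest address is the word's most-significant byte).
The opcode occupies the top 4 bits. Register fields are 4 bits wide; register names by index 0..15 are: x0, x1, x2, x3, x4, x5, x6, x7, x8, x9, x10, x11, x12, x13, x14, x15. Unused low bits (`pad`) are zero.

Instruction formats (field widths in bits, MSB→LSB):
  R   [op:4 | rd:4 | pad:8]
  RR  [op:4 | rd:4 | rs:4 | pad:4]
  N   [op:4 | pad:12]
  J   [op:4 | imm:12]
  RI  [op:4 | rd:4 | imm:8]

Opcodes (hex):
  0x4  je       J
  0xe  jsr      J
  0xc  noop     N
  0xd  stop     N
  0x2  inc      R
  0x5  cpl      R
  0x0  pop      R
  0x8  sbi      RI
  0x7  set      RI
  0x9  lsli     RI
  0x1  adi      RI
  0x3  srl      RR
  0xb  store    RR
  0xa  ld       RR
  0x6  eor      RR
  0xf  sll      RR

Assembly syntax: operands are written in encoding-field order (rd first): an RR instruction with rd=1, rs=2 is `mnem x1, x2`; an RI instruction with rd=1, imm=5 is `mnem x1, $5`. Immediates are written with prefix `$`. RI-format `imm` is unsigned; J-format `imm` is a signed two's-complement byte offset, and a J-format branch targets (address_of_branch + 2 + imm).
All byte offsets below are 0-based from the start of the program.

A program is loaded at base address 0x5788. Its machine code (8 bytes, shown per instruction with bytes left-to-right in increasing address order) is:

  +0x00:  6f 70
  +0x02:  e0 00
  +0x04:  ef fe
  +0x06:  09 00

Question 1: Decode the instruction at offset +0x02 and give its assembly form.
jsr $0

off 0x02: read e0 00 as big → 0xe000
  opcode bits[15:12]=0xe: jsr/J
  imm: (w>>0)&0xfff=0x0 → $0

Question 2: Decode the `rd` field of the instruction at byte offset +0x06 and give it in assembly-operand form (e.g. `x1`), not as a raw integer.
x9

[06] 09 00 → 0x0900
  op=0x0900>>12=0x0 ⇒ pop (R)
  [11:8] rd=9 = x9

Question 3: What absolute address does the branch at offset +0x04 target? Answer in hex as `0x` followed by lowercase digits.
+0x04: ef fe ⇒ word 0xeffe (big)
  top 4b → 0xe → jsr [J]
  [11:0] imm=4094 (s12→-2) = $-2
  target = base 0x5788 + off 0x04 + 2 + imm -2 = 0x578c

0x578c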